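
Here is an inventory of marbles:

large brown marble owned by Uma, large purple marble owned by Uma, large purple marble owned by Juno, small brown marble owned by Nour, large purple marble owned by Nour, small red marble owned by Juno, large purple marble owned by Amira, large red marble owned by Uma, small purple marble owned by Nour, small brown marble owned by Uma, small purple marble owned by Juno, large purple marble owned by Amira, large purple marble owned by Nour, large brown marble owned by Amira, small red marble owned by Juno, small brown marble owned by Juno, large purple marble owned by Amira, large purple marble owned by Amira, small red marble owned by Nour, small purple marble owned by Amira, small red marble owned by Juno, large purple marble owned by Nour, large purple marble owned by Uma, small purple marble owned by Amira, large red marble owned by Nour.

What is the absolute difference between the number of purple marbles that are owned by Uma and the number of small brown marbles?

purple marbles owned by Uma: 2. small brown marbles: 3.
|2 − 3| = 3 − 2 = 1.

1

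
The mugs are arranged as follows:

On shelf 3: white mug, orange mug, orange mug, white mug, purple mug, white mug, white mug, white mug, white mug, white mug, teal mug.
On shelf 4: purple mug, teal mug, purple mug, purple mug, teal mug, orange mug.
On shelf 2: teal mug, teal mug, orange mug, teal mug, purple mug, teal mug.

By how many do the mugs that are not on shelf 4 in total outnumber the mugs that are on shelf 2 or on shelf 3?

mugs that are not on shelf 4: 17.
mugs on shelf 2 or on shelf 3: 17.
17 − 17 = 0.

0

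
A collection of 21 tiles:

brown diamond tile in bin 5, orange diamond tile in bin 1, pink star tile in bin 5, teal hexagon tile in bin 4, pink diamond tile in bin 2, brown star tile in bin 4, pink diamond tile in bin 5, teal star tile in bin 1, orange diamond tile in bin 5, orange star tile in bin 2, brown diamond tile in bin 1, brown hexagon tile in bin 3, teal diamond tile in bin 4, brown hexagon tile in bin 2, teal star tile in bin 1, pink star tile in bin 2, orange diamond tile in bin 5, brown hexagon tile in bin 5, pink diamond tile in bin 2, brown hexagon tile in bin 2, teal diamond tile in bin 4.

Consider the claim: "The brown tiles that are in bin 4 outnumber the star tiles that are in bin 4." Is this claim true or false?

False

There is 1 brown tile in bin 4.
There is 1 star tile in bin 4.
The claim requires 1 > 1, which does not hold.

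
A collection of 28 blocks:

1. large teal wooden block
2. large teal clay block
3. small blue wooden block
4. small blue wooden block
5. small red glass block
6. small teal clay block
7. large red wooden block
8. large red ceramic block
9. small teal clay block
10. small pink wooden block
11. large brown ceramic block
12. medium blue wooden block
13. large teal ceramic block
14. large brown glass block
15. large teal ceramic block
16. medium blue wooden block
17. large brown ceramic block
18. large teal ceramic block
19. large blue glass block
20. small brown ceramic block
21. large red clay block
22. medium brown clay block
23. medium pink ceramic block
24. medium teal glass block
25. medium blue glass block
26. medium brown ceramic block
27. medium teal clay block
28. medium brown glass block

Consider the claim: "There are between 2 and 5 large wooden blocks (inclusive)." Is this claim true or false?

large wooden blocks: 2.
The claim requires 2 ≤ 2 ≤ 5, which holds.

True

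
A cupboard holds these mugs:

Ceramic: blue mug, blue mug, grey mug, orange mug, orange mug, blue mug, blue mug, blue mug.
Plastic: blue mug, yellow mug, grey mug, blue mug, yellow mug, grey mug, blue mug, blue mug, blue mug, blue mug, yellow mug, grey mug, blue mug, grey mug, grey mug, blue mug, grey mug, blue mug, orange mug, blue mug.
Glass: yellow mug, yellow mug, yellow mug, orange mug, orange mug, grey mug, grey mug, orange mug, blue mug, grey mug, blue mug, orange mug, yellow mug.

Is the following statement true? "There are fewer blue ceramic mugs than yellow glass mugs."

False

There are 5 blue ceramic mugs.
There are 4 yellow glass mugs.
The claim requires 5 < 4, which does not hold.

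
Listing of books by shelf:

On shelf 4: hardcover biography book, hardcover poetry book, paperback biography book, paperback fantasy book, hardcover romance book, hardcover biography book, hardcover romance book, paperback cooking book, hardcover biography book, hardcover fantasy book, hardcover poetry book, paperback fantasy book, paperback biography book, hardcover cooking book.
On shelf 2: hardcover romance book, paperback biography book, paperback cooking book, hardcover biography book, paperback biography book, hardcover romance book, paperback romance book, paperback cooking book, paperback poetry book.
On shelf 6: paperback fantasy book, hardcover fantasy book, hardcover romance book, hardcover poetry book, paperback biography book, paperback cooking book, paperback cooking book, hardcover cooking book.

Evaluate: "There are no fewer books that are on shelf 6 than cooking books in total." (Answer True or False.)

True

There are 8 books on shelf 6.
There are 7 cooking books.
The claim requires 8 ≥ 7, which holds.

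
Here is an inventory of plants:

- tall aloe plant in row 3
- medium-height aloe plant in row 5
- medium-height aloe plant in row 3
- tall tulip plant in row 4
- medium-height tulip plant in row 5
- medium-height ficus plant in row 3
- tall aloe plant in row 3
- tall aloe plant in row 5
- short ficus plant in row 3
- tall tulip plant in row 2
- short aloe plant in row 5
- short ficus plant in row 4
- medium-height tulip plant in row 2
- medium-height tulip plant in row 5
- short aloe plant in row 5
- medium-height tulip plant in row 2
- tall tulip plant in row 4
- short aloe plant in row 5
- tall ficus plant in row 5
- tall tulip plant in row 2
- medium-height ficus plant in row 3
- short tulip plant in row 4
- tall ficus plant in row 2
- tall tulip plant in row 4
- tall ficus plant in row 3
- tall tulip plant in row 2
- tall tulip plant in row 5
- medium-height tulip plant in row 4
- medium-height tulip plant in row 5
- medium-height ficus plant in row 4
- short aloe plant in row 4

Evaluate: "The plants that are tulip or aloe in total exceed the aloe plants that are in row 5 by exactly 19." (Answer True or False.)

False

|plants that are tulip or aloe| = 23.
|aloe plants in row 5| = 5.
The claim requires 23 − 5 (= 18) to equal 19, which does not hold.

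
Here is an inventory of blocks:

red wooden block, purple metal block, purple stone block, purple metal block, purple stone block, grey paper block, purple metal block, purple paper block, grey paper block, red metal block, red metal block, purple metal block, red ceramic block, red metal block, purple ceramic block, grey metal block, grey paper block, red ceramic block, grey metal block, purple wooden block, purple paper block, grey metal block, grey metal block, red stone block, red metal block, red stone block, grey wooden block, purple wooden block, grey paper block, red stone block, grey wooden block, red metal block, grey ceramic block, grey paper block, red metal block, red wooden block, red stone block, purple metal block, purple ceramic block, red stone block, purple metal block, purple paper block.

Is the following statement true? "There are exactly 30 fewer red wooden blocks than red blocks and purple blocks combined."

|red wooden blocks| = 2.
red blocks: 15; purple blocks: 15; combined: 15 + 15 = 30.
The claim requires 30 − 2 (= 28) to equal 30, which does not hold.

False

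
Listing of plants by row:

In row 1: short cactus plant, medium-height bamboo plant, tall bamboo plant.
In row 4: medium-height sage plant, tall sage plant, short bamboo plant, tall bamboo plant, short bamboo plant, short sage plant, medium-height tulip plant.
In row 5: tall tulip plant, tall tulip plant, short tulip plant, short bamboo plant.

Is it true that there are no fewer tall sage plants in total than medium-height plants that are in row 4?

|tall sage plants| = 1.
|medium-height plants in row 4| = 2.
The claim requires 1 ≥ 2, which does not hold.

False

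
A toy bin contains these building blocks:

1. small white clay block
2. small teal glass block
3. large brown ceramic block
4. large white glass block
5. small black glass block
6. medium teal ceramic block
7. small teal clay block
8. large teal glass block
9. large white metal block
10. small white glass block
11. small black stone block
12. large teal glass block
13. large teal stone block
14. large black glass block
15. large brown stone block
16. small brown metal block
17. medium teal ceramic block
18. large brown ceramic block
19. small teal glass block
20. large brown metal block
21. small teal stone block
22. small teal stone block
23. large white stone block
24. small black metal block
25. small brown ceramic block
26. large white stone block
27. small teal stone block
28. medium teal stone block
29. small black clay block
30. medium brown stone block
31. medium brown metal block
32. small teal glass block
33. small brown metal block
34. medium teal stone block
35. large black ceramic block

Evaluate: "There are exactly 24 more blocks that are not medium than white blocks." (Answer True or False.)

|blocks that are not medium| = 29.
|white blocks| = 6.
The claim requires 29 − 6 (= 23) to equal 24, which does not hold.

False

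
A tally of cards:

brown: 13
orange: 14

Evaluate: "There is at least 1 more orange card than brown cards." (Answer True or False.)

orange cards: 14.
brown cards: 13.
The claim requires 14 − 13 = 1 ≥ 1, which holds.

True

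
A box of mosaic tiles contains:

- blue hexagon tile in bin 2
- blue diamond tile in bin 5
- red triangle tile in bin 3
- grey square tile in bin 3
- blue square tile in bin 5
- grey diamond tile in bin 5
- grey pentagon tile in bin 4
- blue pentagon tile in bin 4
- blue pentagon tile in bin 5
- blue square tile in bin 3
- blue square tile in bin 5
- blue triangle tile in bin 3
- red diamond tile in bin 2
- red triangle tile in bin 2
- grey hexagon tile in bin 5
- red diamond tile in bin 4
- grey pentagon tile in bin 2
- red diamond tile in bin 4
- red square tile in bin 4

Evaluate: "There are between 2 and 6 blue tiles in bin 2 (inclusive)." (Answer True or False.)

False

|blue tiles in bin 2| = 1.
The claim requires 2 ≤ 1 ≤ 6, which does not hold.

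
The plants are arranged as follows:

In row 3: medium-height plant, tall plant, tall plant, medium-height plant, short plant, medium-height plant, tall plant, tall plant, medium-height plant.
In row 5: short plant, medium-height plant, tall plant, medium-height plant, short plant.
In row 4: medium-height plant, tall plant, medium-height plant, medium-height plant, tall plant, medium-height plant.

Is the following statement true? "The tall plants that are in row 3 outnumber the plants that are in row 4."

False

|tall plants in row 3| = 4.
|plants in row 4| = 6.
The claim requires 4 > 6, which does not hold.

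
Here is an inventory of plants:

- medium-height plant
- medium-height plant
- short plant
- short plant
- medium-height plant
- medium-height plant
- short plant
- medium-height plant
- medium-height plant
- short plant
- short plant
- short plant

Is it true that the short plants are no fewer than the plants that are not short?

There are 6 short plants.
There are 6 plants that are not short.
The claim requires 6 ≥ 6, which holds.

True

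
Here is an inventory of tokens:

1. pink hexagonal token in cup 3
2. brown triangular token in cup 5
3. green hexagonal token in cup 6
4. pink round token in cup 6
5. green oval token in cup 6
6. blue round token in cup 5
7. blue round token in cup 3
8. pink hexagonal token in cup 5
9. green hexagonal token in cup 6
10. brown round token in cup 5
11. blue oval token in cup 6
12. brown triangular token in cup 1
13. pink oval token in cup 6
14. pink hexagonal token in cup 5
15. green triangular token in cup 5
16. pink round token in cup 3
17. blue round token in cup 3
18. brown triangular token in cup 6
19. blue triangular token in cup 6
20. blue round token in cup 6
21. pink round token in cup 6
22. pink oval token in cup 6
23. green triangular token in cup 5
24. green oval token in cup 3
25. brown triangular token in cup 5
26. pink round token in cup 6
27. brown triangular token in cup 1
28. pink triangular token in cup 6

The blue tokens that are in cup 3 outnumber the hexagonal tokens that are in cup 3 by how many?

1

blue tokens in cup 3: 2.
hexagonal tokens in cup 3: 1.
2 − 1 = 1.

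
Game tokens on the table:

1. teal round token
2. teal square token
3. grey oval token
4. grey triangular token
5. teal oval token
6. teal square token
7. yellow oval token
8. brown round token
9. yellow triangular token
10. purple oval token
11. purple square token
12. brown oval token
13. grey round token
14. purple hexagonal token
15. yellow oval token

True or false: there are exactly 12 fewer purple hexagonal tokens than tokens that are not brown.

True

purple hexagonal tokens: 1.
tokens that are not brown: 13.
The claim requires 13 − 1 (= 12) to equal 12, which holds.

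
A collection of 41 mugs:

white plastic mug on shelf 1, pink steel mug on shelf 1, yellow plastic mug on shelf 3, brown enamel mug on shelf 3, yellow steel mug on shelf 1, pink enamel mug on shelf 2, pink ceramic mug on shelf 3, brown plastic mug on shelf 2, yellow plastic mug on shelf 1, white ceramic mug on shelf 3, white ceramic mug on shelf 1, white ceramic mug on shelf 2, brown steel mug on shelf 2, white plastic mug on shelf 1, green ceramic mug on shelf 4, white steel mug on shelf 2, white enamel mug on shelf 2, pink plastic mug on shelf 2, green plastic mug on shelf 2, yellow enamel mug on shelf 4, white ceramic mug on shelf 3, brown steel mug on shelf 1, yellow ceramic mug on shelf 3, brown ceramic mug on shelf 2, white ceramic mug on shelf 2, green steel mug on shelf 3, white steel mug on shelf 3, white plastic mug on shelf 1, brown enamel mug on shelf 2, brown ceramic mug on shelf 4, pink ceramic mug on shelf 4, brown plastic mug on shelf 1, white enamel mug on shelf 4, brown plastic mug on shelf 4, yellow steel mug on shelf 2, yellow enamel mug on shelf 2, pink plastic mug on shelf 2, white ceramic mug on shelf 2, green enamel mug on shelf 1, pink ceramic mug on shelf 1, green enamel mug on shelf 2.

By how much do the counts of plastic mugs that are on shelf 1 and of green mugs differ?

0

plastic mugs on shelf 1: 5. green mugs: 5.
|5 − 5| = 5 − 5 = 0.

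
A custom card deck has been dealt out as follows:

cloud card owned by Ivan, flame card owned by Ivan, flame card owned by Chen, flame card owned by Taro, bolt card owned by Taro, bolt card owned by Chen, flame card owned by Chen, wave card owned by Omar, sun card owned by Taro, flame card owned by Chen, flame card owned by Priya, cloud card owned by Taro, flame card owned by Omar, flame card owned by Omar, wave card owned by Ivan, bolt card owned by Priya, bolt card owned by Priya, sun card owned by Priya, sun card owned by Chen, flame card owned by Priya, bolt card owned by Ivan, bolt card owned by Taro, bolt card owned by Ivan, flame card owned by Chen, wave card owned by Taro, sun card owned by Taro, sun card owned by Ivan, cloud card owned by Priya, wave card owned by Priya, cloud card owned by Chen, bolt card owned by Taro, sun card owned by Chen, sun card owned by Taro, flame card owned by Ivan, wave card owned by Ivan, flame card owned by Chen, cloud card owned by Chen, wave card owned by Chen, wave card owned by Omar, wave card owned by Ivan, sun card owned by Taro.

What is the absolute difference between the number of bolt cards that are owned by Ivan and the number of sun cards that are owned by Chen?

0

bolt cards owned by Ivan: 2. sun cards owned by Chen: 2.
|2 − 2| = 2 − 2 = 0.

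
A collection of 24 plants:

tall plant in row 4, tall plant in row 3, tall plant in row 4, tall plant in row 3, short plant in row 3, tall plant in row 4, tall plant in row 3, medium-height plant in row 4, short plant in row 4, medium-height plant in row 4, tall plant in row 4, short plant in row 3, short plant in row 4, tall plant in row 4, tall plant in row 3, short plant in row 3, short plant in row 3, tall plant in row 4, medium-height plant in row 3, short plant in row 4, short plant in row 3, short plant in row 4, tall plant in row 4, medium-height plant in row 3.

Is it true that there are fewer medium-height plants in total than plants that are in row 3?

True

medium-height plants: 4.
plants in row 3: 11.
The claim requires 4 < 11, which holds.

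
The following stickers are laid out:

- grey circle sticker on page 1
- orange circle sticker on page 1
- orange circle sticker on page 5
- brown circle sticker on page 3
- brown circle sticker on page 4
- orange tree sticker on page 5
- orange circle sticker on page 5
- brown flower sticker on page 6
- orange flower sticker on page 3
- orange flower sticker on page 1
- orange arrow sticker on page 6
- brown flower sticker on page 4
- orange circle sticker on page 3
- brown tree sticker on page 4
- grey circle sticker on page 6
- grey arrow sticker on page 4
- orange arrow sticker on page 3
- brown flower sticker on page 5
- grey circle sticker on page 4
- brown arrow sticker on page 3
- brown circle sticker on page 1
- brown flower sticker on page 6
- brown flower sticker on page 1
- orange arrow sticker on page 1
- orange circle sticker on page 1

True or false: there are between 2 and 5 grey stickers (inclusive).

|grey stickers| = 4.
The claim requires 2 ≤ 4 ≤ 5, which holds.

True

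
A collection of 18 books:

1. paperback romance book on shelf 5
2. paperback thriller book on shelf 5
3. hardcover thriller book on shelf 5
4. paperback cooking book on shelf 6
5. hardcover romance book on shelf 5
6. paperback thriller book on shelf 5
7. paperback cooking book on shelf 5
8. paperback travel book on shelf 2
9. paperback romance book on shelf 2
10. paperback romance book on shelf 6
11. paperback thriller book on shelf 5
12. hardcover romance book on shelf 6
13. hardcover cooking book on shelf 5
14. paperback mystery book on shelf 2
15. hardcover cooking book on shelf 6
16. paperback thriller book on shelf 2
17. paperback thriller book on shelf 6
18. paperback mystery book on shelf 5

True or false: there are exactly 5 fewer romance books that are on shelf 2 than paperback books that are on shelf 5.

True

|romance books on shelf 2| = 1.
|paperback books on shelf 5| = 6.
The claim requires 6 − 1 (= 5) to equal 5, which holds.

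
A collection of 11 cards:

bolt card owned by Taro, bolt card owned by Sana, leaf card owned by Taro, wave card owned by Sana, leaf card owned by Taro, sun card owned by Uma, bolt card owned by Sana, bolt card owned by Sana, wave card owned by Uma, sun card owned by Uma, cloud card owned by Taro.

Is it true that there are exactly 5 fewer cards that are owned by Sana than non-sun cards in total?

cards owned by Sana: 4.
non-sun cards: 9.
The claim requires 9 − 4 (= 5) to equal 5, which holds.

True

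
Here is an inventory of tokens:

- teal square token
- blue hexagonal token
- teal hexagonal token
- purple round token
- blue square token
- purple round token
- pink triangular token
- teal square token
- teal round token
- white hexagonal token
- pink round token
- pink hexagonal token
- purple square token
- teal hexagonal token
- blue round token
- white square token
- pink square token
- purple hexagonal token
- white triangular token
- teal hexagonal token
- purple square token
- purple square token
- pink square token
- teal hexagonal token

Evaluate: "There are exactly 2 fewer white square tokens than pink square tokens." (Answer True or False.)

|white square tokens| = 1.
|pink square tokens| = 2.
The claim requires 2 − 1 (= 1) to equal 2, which does not hold.

False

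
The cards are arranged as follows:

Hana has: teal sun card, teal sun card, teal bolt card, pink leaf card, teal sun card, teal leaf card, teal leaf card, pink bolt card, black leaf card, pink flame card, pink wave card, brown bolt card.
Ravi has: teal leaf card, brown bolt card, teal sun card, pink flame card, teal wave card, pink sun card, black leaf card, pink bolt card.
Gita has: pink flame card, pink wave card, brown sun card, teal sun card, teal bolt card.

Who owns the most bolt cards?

Hana

Counts by player (restricted to bolt cards): Hana→3, Ravi→2, Gita→1.
The maximum is 3, held uniquely by Hana.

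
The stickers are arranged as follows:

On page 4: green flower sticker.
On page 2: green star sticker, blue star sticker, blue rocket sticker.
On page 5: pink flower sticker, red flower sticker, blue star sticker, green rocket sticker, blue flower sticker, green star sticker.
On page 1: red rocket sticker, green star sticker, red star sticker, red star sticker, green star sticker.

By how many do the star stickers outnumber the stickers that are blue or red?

star stickers: 8.
stickers that are blue or red: 8.
8 − 8 = 0.

0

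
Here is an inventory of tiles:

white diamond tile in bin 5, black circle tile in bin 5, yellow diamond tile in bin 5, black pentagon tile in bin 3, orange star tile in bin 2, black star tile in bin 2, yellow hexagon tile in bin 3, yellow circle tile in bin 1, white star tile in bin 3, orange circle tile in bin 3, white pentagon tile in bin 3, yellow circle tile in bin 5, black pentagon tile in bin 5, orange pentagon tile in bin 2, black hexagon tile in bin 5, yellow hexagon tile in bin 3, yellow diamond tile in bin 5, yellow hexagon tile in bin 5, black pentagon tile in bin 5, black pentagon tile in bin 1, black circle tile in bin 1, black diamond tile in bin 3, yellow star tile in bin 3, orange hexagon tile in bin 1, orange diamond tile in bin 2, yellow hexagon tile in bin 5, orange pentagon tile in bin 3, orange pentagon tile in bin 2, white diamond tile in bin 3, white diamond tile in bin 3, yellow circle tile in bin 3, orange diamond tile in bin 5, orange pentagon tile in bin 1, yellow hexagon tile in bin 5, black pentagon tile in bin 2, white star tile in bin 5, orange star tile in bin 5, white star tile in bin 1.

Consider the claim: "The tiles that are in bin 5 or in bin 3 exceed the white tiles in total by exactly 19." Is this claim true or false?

True

tiles in bin 5 or in bin 3: 26.
white tiles: 7.
The claim requires 26 − 7 (= 19) to equal 19, which holds.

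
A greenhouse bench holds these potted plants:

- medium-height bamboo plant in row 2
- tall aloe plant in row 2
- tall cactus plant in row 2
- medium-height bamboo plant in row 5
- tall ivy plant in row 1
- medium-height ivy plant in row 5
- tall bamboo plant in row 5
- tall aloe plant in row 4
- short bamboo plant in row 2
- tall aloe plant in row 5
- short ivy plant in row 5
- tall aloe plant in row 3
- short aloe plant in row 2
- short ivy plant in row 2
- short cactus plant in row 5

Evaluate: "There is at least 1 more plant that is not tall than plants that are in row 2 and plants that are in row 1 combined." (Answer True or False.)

True

plants that are not tall: 8.
plants in row 2: 6; plants in row 1: 1; combined: 6 + 1 = 7.
The claim requires 8 − 7 = 1 ≥ 1, which holds.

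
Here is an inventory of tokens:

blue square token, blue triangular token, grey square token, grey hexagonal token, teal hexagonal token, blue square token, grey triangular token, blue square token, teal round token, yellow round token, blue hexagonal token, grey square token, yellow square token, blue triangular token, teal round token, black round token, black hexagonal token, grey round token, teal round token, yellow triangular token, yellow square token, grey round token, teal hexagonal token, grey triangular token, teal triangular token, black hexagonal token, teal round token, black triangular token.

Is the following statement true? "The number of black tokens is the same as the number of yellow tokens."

|black tokens| = 4.
|yellow tokens| = 4.
The claim requires 4 = 4, which holds.

True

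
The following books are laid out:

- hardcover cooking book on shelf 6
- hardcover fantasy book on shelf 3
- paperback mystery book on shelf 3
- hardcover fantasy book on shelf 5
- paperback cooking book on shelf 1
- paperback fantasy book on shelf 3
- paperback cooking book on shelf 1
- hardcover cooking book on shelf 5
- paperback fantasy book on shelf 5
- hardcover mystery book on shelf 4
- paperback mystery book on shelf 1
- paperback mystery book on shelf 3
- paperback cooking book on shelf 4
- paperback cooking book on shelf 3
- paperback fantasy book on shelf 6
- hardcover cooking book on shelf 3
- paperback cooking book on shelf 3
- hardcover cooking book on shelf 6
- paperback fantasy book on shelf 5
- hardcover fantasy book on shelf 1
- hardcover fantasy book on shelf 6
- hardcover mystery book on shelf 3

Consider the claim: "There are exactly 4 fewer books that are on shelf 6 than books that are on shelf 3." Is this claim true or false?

True

books on shelf 6: 4.
books on shelf 3: 8.
The claim requires 8 − 4 (= 4) to equal 4, which holds.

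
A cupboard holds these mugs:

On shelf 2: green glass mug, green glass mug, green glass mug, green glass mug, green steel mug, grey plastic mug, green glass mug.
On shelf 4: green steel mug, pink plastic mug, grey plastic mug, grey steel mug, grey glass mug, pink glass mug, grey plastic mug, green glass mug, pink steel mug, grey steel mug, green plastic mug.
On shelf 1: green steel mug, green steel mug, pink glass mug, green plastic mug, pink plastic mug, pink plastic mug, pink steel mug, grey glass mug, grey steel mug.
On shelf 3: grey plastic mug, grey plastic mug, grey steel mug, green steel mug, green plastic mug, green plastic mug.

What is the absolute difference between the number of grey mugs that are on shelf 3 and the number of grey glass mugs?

1

grey mugs on shelf 3: 3. grey glass mugs: 2.
|3 − 2| = 3 − 2 = 1.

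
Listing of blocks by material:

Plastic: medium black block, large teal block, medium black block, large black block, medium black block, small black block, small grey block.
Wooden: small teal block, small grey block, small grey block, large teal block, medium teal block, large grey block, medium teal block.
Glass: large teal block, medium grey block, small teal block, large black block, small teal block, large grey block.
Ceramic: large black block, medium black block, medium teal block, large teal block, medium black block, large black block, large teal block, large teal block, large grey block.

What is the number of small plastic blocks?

2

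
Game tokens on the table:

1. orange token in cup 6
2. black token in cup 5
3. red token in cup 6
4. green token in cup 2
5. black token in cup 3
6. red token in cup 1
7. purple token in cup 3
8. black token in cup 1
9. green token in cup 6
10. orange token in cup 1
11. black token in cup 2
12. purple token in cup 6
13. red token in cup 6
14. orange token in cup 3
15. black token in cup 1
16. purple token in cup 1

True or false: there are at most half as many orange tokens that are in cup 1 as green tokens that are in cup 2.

|orange tokens in cup 1| = 1.
|green tokens in cup 2| = 1.
The claim requires 2 × 1 = 2 ≤ 1, which does not hold.

False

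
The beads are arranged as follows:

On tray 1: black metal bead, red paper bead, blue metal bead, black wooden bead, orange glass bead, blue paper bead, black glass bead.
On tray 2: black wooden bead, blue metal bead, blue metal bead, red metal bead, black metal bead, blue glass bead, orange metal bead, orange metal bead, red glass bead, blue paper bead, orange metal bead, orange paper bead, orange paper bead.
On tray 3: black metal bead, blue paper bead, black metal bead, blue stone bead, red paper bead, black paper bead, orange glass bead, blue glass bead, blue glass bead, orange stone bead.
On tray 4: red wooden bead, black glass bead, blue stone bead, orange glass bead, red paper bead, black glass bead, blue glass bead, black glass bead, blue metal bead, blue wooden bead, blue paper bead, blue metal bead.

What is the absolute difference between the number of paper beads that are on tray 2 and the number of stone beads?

paper beads on tray 2: 3. stone beads: 3.
|3 − 3| = 3 − 3 = 0.

0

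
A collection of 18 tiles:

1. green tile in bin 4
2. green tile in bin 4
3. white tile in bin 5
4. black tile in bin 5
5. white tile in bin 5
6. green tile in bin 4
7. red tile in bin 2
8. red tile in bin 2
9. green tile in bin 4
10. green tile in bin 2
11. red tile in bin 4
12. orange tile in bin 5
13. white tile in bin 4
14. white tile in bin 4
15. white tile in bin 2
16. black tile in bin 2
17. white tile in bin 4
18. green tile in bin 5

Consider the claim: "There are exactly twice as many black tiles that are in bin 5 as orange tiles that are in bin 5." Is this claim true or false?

False

black tiles in bin 5: 1.
orange tiles in bin 5: 1.
The claim requires 1 = 2 × 1 = 2, which does not hold.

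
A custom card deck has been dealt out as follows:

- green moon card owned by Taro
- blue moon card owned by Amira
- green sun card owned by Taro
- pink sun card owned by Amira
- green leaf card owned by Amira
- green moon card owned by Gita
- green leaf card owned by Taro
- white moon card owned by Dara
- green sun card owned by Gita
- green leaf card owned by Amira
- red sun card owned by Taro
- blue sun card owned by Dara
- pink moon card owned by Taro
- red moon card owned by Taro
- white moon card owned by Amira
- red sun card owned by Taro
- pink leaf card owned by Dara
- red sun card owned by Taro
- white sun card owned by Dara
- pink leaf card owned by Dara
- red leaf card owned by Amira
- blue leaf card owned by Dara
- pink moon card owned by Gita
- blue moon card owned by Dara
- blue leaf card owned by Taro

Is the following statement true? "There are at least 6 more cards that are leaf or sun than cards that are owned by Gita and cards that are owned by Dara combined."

True

|cards that are leaf or sun| = 16.
cards owned by Gita: 3; cards owned by Dara: 7; combined: 3 + 7 = 10.
The claim requires 16 − 10 = 6 ≥ 6, which holds.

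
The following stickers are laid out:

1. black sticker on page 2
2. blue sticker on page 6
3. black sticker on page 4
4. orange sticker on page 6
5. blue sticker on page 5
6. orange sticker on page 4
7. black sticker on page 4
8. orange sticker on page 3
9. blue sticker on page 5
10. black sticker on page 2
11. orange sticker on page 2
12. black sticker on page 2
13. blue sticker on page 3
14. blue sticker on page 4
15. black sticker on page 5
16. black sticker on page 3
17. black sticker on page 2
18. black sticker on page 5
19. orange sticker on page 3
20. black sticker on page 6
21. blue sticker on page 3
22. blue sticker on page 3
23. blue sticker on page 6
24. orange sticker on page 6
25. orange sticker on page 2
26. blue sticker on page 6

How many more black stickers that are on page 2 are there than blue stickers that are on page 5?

2

black stickers on page 2: 4.
blue stickers on page 5: 2.
4 − 2 = 2.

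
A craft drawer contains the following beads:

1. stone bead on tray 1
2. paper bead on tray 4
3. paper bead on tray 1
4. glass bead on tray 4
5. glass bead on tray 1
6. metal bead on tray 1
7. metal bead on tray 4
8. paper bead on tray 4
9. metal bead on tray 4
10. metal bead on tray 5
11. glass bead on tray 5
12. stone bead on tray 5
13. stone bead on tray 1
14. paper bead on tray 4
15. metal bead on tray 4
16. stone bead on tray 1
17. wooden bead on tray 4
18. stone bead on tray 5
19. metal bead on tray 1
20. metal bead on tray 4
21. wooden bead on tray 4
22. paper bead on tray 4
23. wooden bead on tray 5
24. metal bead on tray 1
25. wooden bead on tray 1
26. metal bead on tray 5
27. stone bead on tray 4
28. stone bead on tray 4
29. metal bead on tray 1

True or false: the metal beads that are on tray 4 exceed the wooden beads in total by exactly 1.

|metal beads on tray 4| = 4.
|wooden beads| = 4.
The claim requires 4 − 4 (= 0) to equal 1, which does not hold.

False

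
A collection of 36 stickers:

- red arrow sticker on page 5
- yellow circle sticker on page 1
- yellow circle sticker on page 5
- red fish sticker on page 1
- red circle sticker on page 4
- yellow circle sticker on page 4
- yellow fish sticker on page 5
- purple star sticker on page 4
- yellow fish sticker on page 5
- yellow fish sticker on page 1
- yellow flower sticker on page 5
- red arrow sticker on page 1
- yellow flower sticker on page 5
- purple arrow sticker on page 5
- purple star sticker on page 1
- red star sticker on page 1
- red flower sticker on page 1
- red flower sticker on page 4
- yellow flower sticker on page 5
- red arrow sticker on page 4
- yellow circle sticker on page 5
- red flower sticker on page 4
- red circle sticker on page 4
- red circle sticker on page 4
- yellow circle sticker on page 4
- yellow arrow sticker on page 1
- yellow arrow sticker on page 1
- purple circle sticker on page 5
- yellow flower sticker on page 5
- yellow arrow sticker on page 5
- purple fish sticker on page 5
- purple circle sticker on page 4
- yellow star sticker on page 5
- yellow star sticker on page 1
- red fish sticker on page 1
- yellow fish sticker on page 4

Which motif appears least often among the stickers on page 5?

Counts by motif (restricted to stickers on page 5): flower 4, fish 3, arrow 3, circle 3, star 1.
The minimum is 1, held uniquely by star.

star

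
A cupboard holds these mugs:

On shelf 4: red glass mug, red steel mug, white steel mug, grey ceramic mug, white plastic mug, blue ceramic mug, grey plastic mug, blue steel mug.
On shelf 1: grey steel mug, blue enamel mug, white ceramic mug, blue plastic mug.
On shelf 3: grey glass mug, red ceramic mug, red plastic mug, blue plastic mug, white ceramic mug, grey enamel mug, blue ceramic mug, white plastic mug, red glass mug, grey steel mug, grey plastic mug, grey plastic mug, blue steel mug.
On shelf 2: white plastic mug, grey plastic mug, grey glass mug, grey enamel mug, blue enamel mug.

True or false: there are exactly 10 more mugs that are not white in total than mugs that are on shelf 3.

False

|mugs that are not white| = 24.
|mugs on shelf 3| = 13.
The claim requires 24 − 13 (= 11) to equal 10, which does not hold.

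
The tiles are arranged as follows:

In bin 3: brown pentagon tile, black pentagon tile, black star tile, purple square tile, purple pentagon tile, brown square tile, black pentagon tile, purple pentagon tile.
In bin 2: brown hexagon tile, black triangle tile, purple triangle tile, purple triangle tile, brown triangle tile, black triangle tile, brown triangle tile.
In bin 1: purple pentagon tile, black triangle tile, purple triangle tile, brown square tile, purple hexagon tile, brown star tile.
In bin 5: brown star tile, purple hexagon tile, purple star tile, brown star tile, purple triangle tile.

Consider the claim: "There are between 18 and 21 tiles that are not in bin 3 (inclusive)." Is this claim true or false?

tiles that are not in bin 3: 18.
The claim requires 18 ≤ 18 ≤ 21, which holds.

True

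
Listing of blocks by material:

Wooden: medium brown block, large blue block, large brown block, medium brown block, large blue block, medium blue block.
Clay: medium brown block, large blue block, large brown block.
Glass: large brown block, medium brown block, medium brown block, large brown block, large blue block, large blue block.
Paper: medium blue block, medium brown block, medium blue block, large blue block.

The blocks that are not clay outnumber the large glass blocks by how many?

12

blocks that are not clay: 16.
large glass blocks: 4.
16 − 4 = 12.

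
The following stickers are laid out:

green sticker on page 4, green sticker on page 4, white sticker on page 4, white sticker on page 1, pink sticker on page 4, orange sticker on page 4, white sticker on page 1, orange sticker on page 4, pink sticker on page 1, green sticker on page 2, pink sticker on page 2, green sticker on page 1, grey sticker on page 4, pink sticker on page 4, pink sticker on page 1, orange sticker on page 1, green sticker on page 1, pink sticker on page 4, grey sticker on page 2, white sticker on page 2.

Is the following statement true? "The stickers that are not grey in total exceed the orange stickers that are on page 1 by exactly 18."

False

There are 18 stickers that are not grey.
There is 1 orange sticker on page 1.
The claim requires 18 − 1 (= 17) to equal 18, which does not hold.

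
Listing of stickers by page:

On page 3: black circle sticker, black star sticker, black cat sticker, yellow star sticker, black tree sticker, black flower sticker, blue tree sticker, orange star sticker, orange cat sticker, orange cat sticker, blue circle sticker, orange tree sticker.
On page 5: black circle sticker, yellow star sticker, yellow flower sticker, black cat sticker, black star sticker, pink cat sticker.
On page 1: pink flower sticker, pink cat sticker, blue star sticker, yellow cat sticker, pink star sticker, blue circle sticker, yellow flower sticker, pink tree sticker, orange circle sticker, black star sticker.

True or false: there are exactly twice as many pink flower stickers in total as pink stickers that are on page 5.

False

|pink flower stickers| = 1.
|pink stickers on page 5| = 1.
The claim requires 1 = 2 × 1 = 2, which does not hold.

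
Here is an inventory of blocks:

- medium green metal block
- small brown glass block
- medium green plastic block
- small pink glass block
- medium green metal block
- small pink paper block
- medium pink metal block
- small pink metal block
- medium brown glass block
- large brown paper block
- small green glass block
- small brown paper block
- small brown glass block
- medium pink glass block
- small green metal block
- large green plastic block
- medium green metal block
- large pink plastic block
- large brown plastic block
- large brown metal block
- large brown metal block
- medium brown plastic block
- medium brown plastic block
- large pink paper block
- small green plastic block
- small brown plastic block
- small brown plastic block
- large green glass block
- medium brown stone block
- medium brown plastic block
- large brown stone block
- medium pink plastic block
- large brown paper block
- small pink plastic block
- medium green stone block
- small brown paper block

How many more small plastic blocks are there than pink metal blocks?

small plastic blocks: 4.
pink metal blocks: 2.
4 − 2 = 2.

2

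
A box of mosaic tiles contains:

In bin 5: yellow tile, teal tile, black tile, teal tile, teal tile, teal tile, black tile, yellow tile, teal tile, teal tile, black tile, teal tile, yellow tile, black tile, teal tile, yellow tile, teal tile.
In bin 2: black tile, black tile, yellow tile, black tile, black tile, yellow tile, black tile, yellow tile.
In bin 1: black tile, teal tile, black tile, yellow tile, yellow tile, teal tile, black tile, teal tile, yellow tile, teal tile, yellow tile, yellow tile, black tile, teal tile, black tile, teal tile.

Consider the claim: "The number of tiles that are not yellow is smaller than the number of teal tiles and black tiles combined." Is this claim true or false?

False

tiles that are not yellow: 29.
teal tiles: 15; black tiles: 14; combined: 15 + 14 = 29.
The claim requires 29 < 29, which does not hold.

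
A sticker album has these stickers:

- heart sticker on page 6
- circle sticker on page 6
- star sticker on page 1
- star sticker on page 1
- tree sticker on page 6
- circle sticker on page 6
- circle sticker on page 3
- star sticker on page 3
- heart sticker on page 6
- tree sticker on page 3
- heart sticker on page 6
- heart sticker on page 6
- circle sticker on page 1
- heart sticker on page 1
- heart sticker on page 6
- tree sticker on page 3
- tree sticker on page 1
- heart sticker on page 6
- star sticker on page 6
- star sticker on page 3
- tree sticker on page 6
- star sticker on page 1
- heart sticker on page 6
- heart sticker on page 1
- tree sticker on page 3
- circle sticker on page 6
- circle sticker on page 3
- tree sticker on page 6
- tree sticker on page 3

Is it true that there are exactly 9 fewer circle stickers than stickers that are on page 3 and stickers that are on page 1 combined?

There are 6 circle stickers.
stickers on page 3: 8; stickers on page 1: 7; combined: 8 + 7 = 15.
The claim requires 15 − 6 (= 9) to equal 9, which holds.

True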